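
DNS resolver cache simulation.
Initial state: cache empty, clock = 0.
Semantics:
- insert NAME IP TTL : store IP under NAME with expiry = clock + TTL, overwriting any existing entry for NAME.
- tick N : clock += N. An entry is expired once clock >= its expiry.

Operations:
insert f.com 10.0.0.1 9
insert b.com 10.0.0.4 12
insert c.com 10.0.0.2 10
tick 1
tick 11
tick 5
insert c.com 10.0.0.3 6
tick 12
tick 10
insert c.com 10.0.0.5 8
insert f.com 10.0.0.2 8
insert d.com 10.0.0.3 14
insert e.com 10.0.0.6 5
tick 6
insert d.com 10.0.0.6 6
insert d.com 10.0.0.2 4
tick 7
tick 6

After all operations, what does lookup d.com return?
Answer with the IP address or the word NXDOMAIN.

Op 1: insert f.com -> 10.0.0.1 (expiry=0+9=9). clock=0
Op 2: insert b.com -> 10.0.0.4 (expiry=0+12=12). clock=0
Op 3: insert c.com -> 10.0.0.2 (expiry=0+10=10). clock=0
Op 4: tick 1 -> clock=1.
Op 5: tick 11 -> clock=12. purged={b.com,c.com,f.com}
Op 6: tick 5 -> clock=17.
Op 7: insert c.com -> 10.0.0.3 (expiry=17+6=23). clock=17
Op 8: tick 12 -> clock=29. purged={c.com}
Op 9: tick 10 -> clock=39.
Op 10: insert c.com -> 10.0.0.5 (expiry=39+8=47). clock=39
Op 11: insert f.com -> 10.0.0.2 (expiry=39+8=47). clock=39
Op 12: insert d.com -> 10.0.0.3 (expiry=39+14=53). clock=39
Op 13: insert e.com -> 10.0.0.6 (expiry=39+5=44). clock=39
Op 14: tick 6 -> clock=45. purged={e.com}
Op 15: insert d.com -> 10.0.0.6 (expiry=45+6=51). clock=45
Op 16: insert d.com -> 10.0.0.2 (expiry=45+4=49). clock=45
Op 17: tick 7 -> clock=52. purged={c.com,d.com,f.com}
Op 18: tick 6 -> clock=58.
lookup d.com: not in cache (expired or never inserted)

Answer: NXDOMAIN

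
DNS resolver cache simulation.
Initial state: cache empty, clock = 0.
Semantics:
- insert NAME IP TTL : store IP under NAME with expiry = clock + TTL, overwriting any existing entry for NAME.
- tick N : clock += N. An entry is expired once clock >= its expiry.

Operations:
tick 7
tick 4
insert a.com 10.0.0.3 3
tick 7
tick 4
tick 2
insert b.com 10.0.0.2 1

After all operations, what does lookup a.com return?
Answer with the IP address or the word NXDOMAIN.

Op 1: tick 7 -> clock=7.
Op 2: tick 4 -> clock=11.
Op 3: insert a.com -> 10.0.0.3 (expiry=11+3=14). clock=11
Op 4: tick 7 -> clock=18. purged={a.com}
Op 5: tick 4 -> clock=22.
Op 6: tick 2 -> clock=24.
Op 7: insert b.com -> 10.0.0.2 (expiry=24+1=25). clock=24
lookup a.com: not in cache (expired or never inserted)

Answer: NXDOMAIN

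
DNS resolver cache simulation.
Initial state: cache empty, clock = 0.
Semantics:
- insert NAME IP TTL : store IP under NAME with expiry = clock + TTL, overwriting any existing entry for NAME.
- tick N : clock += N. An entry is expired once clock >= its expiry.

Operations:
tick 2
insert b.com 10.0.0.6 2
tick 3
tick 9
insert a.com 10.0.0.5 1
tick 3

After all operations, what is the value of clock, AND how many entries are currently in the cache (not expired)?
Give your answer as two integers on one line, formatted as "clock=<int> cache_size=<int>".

Op 1: tick 2 -> clock=2.
Op 2: insert b.com -> 10.0.0.6 (expiry=2+2=4). clock=2
Op 3: tick 3 -> clock=5. purged={b.com}
Op 4: tick 9 -> clock=14.
Op 5: insert a.com -> 10.0.0.5 (expiry=14+1=15). clock=14
Op 6: tick 3 -> clock=17. purged={a.com}
Final clock = 17
Final cache (unexpired): {} -> size=0

Answer: clock=17 cache_size=0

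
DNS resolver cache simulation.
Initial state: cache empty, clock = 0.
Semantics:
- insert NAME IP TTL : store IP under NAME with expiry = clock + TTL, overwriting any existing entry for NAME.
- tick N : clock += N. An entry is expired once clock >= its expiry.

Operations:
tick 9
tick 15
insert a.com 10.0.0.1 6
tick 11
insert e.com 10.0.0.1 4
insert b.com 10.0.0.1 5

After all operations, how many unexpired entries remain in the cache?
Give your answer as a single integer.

Answer: 2

Derivation:
Op 1: tick 9 -> clock=9.
Op 2: tick 15 -> clock=24.
Op 3: insert a.com -> 10.0.0.1 (expiry=24+6=30). clock=24
Op 4: tick 11 -> clock=35. purged={a.com}
Op 5: insert e.com -> 10.0.0.1 (expiry=35+4=39). clock=35
Op 6: insert b.com -> 10.0.0.1 (expiry=35+5=40). clock=35
Final cache (unexpired): {b.com,e.com} -> size=2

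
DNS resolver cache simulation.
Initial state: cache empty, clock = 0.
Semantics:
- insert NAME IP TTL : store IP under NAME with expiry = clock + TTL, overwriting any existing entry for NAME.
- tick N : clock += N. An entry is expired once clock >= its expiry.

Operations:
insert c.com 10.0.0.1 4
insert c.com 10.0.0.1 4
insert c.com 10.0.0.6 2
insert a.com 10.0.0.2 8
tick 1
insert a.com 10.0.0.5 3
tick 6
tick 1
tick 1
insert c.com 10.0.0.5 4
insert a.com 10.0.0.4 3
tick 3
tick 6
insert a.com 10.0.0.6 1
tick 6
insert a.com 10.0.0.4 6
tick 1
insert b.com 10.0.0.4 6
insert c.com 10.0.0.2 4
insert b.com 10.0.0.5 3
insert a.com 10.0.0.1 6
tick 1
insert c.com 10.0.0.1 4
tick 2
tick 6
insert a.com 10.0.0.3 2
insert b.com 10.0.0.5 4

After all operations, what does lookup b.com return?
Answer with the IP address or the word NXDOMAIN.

Op 1: insert c.com -> 10.0.0.1 (expiry=0+4=4). clock=0
Op 2: insert c.com -> 10.0.0.1 (expiry=0+4=4). clock=0
Op 3: insert c.com -> 10.0.0.6 (expiry=0+2=2). clock=0
Op 4: insert a.com -> 10.0.0.2 (expiry=0+8=8). clock=0
Op 5: tick 1 -> clock=1.
Op 6: insert a.com -> 10.0.0.5 (expiry=1+3=4). clock=1
Op 7: tick 6 -> clock=7. purged={a.com,c.com}
Op 8: tick 1 -> clock=8.
Op 9: tick 1 -> clock=9.
Op 10: insert c.com -> 10.0.0.5 (expiry=9+4=13). clock=9
Op 11: insert a.com -> 10.0.0.4 (expiry=9+3=12). clock=9
Op 12: tick 3 -> clock=12. purged={a.com}
Op 13: tick 6 -> clock=18. purged={c.com}
Op 14: insert a.com -> 10.0.0.6 (expiry=18+1=19). clock=18
Op 15: tick 6 -> clock=24. purged={a.com}
Op 16: insert a.com -> 10.0.0.4 (expiry=24+6=30). clock=24
Op 17: tick 1 -> clock=25.
Op 18: insert b.com -> 10.0.0.4 (expiry=25+6=31). clock=25
Op 19: insert c.com -> 10.0.0.2 (expiry=25+4=29). clock=25
Op 20: insert b.com -> 10.0.0.5 (expiry=25+3=28). clock=25
Op 21: insert a.com -> 10.0.0.1 (expiry=25+6=31). clock=25
Op 22: tick 1 -> clock=26.
Op 23: insert c.com -> 10.0.0.1 (expiry=26+4=30). clock=26
Op 24: tick 2 -> clock=28. purged={b.com}
Op 25: tick 6 -> clock=34. purged={a.com,c.com}
Op 26: insert a.com -> 10.0.0.3 (expiry=34+2=36). clock=34
Op 27: insert b.com -> 10.0.0.5 (expiry=34+4=38). clock=34
lookup b.com: present, ip=10.0.0.5 expiry=38 > clock=34

Answer: 10.0.0.5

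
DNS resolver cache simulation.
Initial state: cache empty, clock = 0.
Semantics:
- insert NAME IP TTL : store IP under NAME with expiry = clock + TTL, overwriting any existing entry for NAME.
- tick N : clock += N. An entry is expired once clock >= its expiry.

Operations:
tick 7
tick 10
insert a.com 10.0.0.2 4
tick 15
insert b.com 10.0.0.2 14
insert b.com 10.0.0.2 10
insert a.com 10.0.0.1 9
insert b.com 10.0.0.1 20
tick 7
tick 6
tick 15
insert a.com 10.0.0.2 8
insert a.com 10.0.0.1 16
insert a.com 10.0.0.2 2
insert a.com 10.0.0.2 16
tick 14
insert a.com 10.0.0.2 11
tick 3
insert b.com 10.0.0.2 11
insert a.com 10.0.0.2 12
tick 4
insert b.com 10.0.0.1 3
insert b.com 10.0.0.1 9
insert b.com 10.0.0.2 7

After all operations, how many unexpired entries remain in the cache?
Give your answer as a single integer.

Op 1: tick 7 -> clock=7.
Op 2: tick 10 -> clock=17.
Op 3: insert a.com -> 10.0.0.2 (expiry=17+4=21). clock=17
Op 4: tick 15 -> clock=32. purged={a.com}
Op 5: insert b.com -> 10.0.0.2 (expiry=32+14=46). clock=32
Op 6: insert b.com -> 10.0.0.2 (expiry=32+10=42). clock=32
Op 7: insert a.com -> 10.0.0.1 (expiry=32+9=41). clock=32
Op 8: insert b.com -> 10.0.0.1 (expiry=32+20=52). clock=32
Op 9: tick 7 -> clock=39.
Op 10: tick 6 -> clock=45. purged={a.com}
Op 11: tick 15 -> clock=60. purged={b.com}
Op 12: insert a.com -> 10.0.0.2 (expiry=60+8=68). clock=60
Op 13: insert a.com -> 10.0.0.1 (expiry=60+16=76). clock=60
Op 14: insert a.com -> 10.0.0.2 (expiry=60+2=62). clock=60
Op 15: insert a.com -> 10.0.0.2 (expiry=60+16=76). clock=60
Op 16: tick 14 -> clock=74.
Op 17: insert a.com -> 10.0.0.2 (expiry=74+11=85). clock=74
Op 18: tick 3 -> clock=77.
Op 19: insert b.com -> 10.0.0.2 (expiry=77+11=88). clock=77
Op 20: insert a.com -> 10.0.0.2 (expiry=77+12=89). clock=77
Op 21: tick 4 -> clock=81.
Op 22: insert b.com -> 10.0.0.1 (expiry=81+3=84). clock=81
Op 23: insert b.com -> 10.0.0.1 (expiry=81+9=90). clock=81
Op 24: insert b.com -> 10.0.0.2 (expiry=81+7=88). clock=81
Final cache (unexpired): {a.com,b.com} -> size=2

Answer: 2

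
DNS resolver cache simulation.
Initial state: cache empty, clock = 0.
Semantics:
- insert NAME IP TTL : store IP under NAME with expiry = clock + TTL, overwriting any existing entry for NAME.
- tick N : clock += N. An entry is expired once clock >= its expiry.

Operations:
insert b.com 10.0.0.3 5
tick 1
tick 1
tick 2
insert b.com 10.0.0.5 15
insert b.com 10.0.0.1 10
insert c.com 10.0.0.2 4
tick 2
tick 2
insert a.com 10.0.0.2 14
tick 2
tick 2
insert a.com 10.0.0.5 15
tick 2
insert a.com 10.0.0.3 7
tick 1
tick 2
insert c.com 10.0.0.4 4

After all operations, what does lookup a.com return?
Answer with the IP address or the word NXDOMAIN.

Op 1: insert b.com -> 10.0.0.3 (expiry=0+5=5). clock=0
Op 2: tick 1 -> clock=1.
Op 3: tick 1 -> clock=2.
Op 4: tick 2 -> clock=4.
Op 5: insert b.com -> 10.0.0.5 (expiry=4+15=19). clock=4
Op 6: insert b.com -> 10.0.0.1 (expiry=4+10=14). clock=4
Op 7: insert c.com -> 10.0.0.2 (expiry=4+4=8). clock=4
Op 8: tick 2 -> clock=6.
Op 9: tick 2 -> clock=8. purged={c.com}
Op 10: insert a.com -> 10.0.0.2 (expiry=8+14=22). clock=8
Op 11: tick 2 -> clock=10.
Op 12: tick 2 -> clock=12.
Op 13: insert a.com -> 10.0.0.5 (expiry=12+15=27). clock=12
Op 14: tick 2 -> clock=14. purged={b.com}
Op 15: insert a.com -> 10.0.0.3 (expiry=14+7=21). clock=14
Op 16: tick 1 -> clock=15.
Op 17: tick 2 -> clock=17.
Op 18: insert c.com -> 10.0.0.4 (expiry=17+4=21). clock=17
lookup a.com: present, ip=10.0.0.3 expiry=21 > clock=17

Answer: 10.0.0.3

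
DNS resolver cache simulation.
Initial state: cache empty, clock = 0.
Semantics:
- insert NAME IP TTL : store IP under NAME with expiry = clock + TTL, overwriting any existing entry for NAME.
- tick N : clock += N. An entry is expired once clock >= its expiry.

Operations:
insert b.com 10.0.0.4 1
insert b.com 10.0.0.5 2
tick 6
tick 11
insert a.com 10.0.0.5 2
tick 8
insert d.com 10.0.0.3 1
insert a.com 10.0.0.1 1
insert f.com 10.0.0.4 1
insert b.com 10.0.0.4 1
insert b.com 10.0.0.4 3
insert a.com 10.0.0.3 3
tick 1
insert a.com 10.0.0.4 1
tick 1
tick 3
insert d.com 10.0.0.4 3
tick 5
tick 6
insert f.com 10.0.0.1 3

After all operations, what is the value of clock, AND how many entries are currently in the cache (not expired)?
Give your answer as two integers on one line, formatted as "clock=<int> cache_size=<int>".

Op 1: insert b.com -> 10.0.0.4 (expiry=0+1=1). clock=0
Op 2: insert b.com -> 10.0.0.5 (expiry=0+2=2). clock=0
Op 3: tick 6 -> clock=6. purged={b.com}
Op 4: tick 11 -> clock=17.
Op 5: insert a.com -> 10.0.0.5 (expiry=17+2=19). clock=17
Op 6: tick 8 -> clock=25. purged={a.com}
Op 7: insert d.com -> 10.0.0.3 (expiry=25+1=26). clock=25
Op 8: insert a.com -> 10.0.0.1 (expiry=25+1=26). clock=25
Op 9: insert f.com -> 10.0.0.4 (expiry=25+1=26). clock=25
Op 10: insert b.com -> 10.0.0.4 (expiry=25+1=26). clock=25
Op 11: insert b.com -> 10.0.0.4 (expiry=25+3=28). clock=25
Op 12: insert a.com -> 10.0.0.3 (expiry=25+3=28). clock=25
Op 13: tick 1 -> clock=26. purged={d.com,f.com}
Op 14: insert a.com -> 10.0.0.4 (expiry=26+1=27). clock=26
Op 15: tick 1 -> clock=27. purged={a.com}
Op 16: tick 3 -> clock=30. purged={b.com}
Op 17: insert d.com -> 10.0.0.4 (expiry=30+3=33). clock=30
Op 18: tick 5 -> clock=35. purged={d.com}
Op 19: tick 6 -> clock=41.
Op 20: insert f.com -> 10.0.0.1 (expiry=41+3=44). clock=41
Final clock = 41
Final cache (unexpired): {f.com} -> size=1

Answer: clock=41 cache_size=1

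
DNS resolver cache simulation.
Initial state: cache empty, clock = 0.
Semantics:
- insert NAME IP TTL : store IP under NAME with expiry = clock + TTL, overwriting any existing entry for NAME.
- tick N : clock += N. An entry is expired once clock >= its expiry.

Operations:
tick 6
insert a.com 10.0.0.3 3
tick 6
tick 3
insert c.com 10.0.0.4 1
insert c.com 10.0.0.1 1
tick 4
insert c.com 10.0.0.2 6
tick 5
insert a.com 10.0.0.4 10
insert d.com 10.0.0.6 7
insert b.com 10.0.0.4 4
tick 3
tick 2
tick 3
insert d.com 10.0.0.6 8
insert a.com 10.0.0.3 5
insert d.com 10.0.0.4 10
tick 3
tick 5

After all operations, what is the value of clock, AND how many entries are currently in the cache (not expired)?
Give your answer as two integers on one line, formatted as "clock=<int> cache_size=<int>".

Answer: clock=40 cache_size=1

Derivation:
Op 1: tick 6 -> clock=6.
Op 2: insert a.com -> 10.0.0.3 (expiry=6+3=9). clock=6
Op 3: tick 6 -> clock=12. purged={a.com}
Op 4: tick 3 -> clock=15.
Op 5: insert c.com -> 10.0.0.4 (expiry=15+1=16). clock=15
Op 6: insert c.com -> 10.0.0.1 (expiry=15+1=16). clock=15
Op 7: tick 4 -> clock=19. purged={c.com}
Op 8: insert c.com -> 10.0.0.2 (expiry=19+6=25). clock=19
Op 9: tick 5 -> clock=24.
Op 10: insert a.com -> 10.0.0.4 (expiry=24+10=34). clock=24
Op 11: insert d.com -> 10.0.0.6 (expiry=24+7=31). clock=24
Op 12: insert b.com -> 10.0.0.4 (expiry=24+4=28). clock=24
Op 13: tick 3 -> clock=27. purged={c.com}
Op 14: tick 2 -> clock=29. purged={b.com}
Op 15: tick 3 -> clock=32. purged={d.com}
Op 16: insert d.com -> 10.0.0.6 (expiry=32+8=40). clock=32
Op 17: insert a.com -> 10.0.0.3 (expiry=32+5=37). clock=32
Op 18: insert d.com -> 10.0.0.4 (expiry=32+10=42). clock=32
Op 19: tick 3 -> clock=35.
Op 20: tick 5 -> clock=40. purged={a.com}
Final clock = 40
Final cache (unexpired): {d.com} -> size=1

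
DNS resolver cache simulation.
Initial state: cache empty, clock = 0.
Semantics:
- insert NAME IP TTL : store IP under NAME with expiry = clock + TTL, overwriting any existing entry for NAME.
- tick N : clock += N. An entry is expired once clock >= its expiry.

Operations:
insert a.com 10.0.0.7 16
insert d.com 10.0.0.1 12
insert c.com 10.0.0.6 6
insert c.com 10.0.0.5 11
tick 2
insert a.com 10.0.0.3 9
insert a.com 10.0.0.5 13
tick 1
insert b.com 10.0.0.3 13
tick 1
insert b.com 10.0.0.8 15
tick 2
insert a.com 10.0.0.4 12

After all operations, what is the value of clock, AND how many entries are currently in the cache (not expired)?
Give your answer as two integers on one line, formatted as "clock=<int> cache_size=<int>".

Answer: clock=6 cache_size=4

Derivation:
Op 1: insert a.com -> 10.0.0.7 (expiry=0+16=16). clock=0
Op 2: insert d.com -> 10.0.0.1 (expiry=0+12=12). clock=0
Op 3: insert c.com -> 10.0.0.6 (expiry=0+6=6). clock=0
Op 4: insert c.com -> 10.0.0.5 (expiry=0+11=11). clock=0
Op 5: tick 2 -> clock=2.
Op 6: insert a.com -> 10.0.0.3 (expiry=2+9=11). clock=2
Op 7: insert a.com -> 10.0.0.5 (expiry=2+13=15). clock=2
Op 8: tick 1 -> clock=3.
Op 9: insert b.com -> 10.0.0.3 (expiry=3+13=16). clock=3
Op 10: tick 1 -> clock=4.
Op 11: insert b.com -> 10.0.0.8 (expiry=4+15=19). clock=4
Op 12: tick 2 -> clock=6.
Op 13: insert a.com -> 10.0.0.4 (expiry=6+12=18). clock=6
Final clock = 6
Final cache (unexpired): {a.com,b.com,c.com,d.com} -> size=4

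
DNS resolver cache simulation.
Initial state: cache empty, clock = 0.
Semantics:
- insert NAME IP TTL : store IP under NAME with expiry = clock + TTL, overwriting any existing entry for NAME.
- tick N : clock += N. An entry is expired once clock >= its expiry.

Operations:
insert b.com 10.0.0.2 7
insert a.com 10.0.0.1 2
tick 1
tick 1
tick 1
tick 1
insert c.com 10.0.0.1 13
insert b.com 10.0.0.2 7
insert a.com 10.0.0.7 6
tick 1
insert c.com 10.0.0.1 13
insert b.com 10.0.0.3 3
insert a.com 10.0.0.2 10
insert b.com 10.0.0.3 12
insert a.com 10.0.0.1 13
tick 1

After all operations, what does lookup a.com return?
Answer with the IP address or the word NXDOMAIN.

Op 1: insert b.com -> 10.0.0.2 (expiry=0+7=7). clock=0
Op 2: insert a.com -> 10.0.0.1 (expiry=0+2=2). clock=0
Op 3: tick 1 -> clock=1.
Op 4: tick 1 -> clock=2. purged={a.com}
Op 5: tick 1 -> clock=3.
Op 6: tick 1 -> clock=4.
Op 7: insert c.com -> 10.0.0.1 (expiry=4+13=17). clock=4
Op 8: insert b.com -> 10.0.0.2 (expiry=4+7=11). clock=4
Op 9: insert a.com -> 10.0.0.7 (expiry=4+6=10). clock=4
Op 10: tick 1 -> clock=5.
Op 11: insert c.com -> 10.0.0.1 (expiry=5+13=18). clock=5
Op 12: insert b.com -> 10.0.0.3 (expiry=5+3=8). clock=5
Op 13: insert a.com -> 10.0.0.2 (expiry=5+10=15). clock=5
Op 14: insert b.com -> 10.0.0.3 (expiry=5+12=17). clock=5
Op 15: insert a.com -> 10.0.0.1 (expiry=5+13=18). clock=5
Op 16: tick 1 -> clock=6.
lookup a.com: present, ip=10.0.0.1 expiry=18 > clock=6

Answer: 10.0.0.1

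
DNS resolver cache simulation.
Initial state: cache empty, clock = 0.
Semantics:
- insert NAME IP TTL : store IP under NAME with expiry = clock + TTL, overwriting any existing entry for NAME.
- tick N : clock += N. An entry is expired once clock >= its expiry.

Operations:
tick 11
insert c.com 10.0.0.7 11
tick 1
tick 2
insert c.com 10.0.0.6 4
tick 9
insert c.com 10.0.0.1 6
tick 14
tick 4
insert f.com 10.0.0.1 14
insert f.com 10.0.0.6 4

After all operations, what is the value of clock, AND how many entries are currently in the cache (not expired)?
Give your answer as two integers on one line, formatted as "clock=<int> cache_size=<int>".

Answer: clock=41 cache_size=1

Derivation:
Op 1: tick 11 -> clock=11.
Op 2: insert c.com -> 10.0.0.7 (expiry=11+11=22). clock=11
Op 3: tick 1 -> clock=12.
Op 4: tick 2 -> clock=14.
Op 5: insert c.com -> 10.0.0.6 (expiry=14+4=18). clock=14
Op 6: tick 9 -> clock=23. purged={c.com}
Op 7: insert c.com -> 10.0.0.1 (expiry=23+6=29). clock=23
Op 8: tick 14 -> clock=37. purged={c.com}
Op 9: tick 4 -> clock=41.
Op 10: insert f.com -> 10.0.0.1 (expiry=41+14=55). clock=41
Op 11: insert f.com -> 10.0.0.6 (expiry=41+4=45). clock=41
Final clock = 41
Final cache (unexpired): {f.com} -> size=1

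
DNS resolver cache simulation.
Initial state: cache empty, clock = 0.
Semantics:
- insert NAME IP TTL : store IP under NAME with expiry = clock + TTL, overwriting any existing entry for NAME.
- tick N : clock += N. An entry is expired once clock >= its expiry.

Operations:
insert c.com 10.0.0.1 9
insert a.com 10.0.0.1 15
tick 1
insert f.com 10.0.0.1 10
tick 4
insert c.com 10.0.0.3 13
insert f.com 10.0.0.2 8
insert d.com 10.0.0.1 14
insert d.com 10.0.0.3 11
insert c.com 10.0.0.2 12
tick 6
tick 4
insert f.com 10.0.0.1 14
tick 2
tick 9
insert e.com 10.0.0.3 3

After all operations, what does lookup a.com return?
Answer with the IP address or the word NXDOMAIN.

Answer: NXDOMAIN

Derivation:
Op 1: insert c.com -> 10.0.0.1 (expiry=0+9=9). clock=0
Op 2: insert a.com -> 10.0.0.1 (expiry=0+15=15). clock=0
Op 3: tick 1 -> clock=1.
Op 4: insert f.com -> 10.0.0.1 (expiry=1+10=11). clock=1
Op 5: tick 4 -> clock=5.
Op 6: insert c.com -> 10.0.0.3 (expiry=5+13=18). clock=5
Op 7: insert f.com -> 10.0.0.2 (expiry=5+8=13). clock=5
Op 8: insert d.com -> 10.0.0.1 (expiry=5+14=19). clock=5
Op 9: insert d.com -> 10.0.0.3 (expiry=5+11=16). clock=5
Op 10: insert c.com -> 10.0.0.2 (expiry=5+12=17). clock=5
Op 11: tick 6 -> clock=11.
Op 12: tick 4 -> clock=15. purged={a.com,f.com}
Op 13: insert f.com -> 10.0.0.1 (expiry=15+14=29). clock=15
Op 14: tick 2 -> clock=17. purged={c.com,d.com}
Op 15: tick 9 -> clock=26.
Op 16: insert e.com -> 10.0.0.3 (expiry=26+3=29). clock=26
lookup a.com: not in cache (expired or never inserted)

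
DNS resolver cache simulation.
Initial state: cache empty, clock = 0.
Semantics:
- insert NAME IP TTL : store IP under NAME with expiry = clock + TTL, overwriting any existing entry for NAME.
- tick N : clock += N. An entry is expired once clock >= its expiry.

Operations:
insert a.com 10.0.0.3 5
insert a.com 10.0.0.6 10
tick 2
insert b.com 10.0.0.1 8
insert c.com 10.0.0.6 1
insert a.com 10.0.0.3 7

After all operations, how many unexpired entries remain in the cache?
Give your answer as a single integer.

Op 1: insert a.com -> 10.0.0.3 (expiry=0+5=5). clock=0
Op 2: insert a.com -> 10.0.0.6 (expiry=0+10=10). clock=0
Op 3: tick 2 -> clock=2.
Op 4: insert b.com -> 10.0.0.1 (expiry=2+8=10). clock=2
Op 5: insert c.com -> 10.0.0.6 (expiry=2+1=3). clock=2
Op 6: insert a.com -> 10.0.0.3 (expiry=2+7=9). clock=2
Final cache (unexpired): {a.com,b.com,c.com} -> size=3

Answer: 3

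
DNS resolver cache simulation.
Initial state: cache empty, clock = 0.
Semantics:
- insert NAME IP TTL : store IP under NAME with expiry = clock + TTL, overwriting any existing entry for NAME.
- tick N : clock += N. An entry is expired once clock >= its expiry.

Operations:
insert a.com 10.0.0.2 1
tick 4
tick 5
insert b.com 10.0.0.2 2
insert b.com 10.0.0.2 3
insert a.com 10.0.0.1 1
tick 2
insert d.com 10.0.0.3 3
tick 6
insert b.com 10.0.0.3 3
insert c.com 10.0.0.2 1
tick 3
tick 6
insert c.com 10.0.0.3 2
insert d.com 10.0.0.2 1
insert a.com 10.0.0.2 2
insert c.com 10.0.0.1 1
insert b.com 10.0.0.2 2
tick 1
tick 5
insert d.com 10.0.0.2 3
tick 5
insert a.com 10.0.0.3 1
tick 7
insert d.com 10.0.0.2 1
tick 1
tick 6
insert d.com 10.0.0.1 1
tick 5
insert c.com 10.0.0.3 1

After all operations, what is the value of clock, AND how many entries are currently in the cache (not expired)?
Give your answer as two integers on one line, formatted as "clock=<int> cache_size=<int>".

Op 1: insert a.com -> 10.0.0.2 (expiry=0+1=1). clock=0
Op 2: tick 4 -> clock=4. purged={a.com}
Op 3: tick 5 -> clock=9.
Op 4: insert b.com -> 10.0.0.2 (expiry=9+2=11). clock=9
Op 5: insert b.com -> 10.0.0.2 (expiry=9+3=12). clock=9
Op 6: insert a.com -> 10.0.0.1 (expiry=9+1=10). clock=9
Op 7: tick 2 -> clock=11. purged={a.com}
Op 8: insert d.com -> 10.0.0.3 (expiry=11+3=14). clock=11
Op 9: tick 6 -> clock=17. purged={b.com,d.com}
Op 10: insert b.com -> 10.0.0.3 (expiry=17+3=20). clock=17
Op 11: insert c.com -> 10.0.0.2 (expiry=17+1=18). clock=17
Op 12: tick 3 -> clock=20. purged={b.com,c.com}
Op 13: tick 6 -> clock=26.
Op 14: insert c.com -> 10.0.0.3 (expiry=26+2=28). clock=26
Op 15: insert d.com -> 10.0.0.2 (expiry=26+1=27). clock=26
Op 16: insert a.com -> 10.0.0.2 (expiry=26+2=28). clock=26
Op 17: insert c.com -> 10.0.0.1 (expiry=26+1=27). clock=26
Op 18: insert b.com -> 10.0.0.2 (expiry=26+2=28). clock=26
Op 19: tick 1 -> clock=27. purged={c.com,d.com}
Op 20: tick 5 -> clock=32. purged={a.com,b.com}
Op 21: insert d.com -> 10.0.0.2 (expiry=32+3=35). clock=32
Op 22: tick 5 -> clock=37. purged={d.com}
Op 23: insert a.com -> 10.0.0.3 (expiry=37+1=38). clock=37
Op 24: tick 7 -> clock=44. purged={a.com}
Op 25: insert d.com -> 10.0.0.2 (expiry=44+1=45). clock=44
Op 26: tick 1 -> clock=45. purged={d.com}
Op 27: tick 6 -> clock=51.
Op 28: insert d.com -> 10.0.0.1 (expiry=51+1=52). clock=51
Op 29: tick 5 -> clock=56. purged={d.com}
Op 30: insert c.com -> 10.0.0.3 (expiry=56+1=57). clock=56
Final clock = 56
Final cache (unexpired): {c.com} -> size=1

Answer: clock=56 cache_size=1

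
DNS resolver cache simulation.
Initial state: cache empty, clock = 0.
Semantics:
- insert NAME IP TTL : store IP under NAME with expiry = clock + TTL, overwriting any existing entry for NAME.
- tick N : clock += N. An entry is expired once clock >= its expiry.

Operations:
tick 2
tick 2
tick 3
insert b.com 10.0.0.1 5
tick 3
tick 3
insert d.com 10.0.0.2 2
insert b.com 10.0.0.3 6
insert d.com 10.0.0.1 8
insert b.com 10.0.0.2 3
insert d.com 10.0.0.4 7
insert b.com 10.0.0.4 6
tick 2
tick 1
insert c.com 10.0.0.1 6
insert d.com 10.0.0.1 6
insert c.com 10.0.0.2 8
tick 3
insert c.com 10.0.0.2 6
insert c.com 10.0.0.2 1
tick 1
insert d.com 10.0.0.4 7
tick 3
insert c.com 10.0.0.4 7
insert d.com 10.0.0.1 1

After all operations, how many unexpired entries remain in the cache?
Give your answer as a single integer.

Op 1: tick 2 -> clock=2.
Op 2: tick 2 -> clock=4.
Op 3: tick 3 -> clock=7.
Op 4: insert b.com -> 10.0.0.1 (expiry=7+5=12). clock=7
Op 5: tick 3 -> clock=10.
Op 6: tick 3 -> clock=13. purged={b.com}
Op 7: insert d.com -> 10.0.0.2 (expiry=13+2=15). clock=13
Op 8: insert b.com -> 10.0.0.3 (expiry=13+6=19). clock=13
Op 9: insert d.com -> 10.0.0.1 (expiry=13+8=21). clock=13
Op 10: insert b.com -> 10.0.0.2 (expiry=13+3=16). clock=13
Op 11: insert d.com -> 10.0.0.4 (expiry=13+7=20). clock=13
Op 12: insert b.com -> 10.0.0.4 (expiry=13+6=19). clock=13
Op 13: tick 2 -> clock=15.
Op 14: tick 1 -> clock=16.
Op 15: insert c.com -> 10.0.0.1 (expiry=16+6=22). clock=16
Op 16: insert d.com -> 10.0.0.1 (expiry=16+6=22). clock=16
Op 17: insert c.com -> 10.0.0.2 (expiry=16+8=24). clock=16
Op 18: tick 3 -> clock=19. purged={b.com}
Op 19: insert c.com -> 10.0.0.2 (expiry=19+6=25). clock=19
Op 20: insert c.com -> 10.0.0.2 (expiry=19+1=20). clock=19
Op 21: tick 1 -> clock=20. purged={c.com}
Op 22: insert d.com -> 10.0.0.4 (expiry=20+7=27). clock=20
Op 23: tick 3 -> clock=23.
Op 24: insert c.com -> 10.0.0.4 (expiry=23+7=30). clock=23
Op 25: insert d.com -> 10.0.0.1 (expiry=23+1=24). clock=23
Final cache (unexpired): {c.com,d.com} -> size=2

Answer: 2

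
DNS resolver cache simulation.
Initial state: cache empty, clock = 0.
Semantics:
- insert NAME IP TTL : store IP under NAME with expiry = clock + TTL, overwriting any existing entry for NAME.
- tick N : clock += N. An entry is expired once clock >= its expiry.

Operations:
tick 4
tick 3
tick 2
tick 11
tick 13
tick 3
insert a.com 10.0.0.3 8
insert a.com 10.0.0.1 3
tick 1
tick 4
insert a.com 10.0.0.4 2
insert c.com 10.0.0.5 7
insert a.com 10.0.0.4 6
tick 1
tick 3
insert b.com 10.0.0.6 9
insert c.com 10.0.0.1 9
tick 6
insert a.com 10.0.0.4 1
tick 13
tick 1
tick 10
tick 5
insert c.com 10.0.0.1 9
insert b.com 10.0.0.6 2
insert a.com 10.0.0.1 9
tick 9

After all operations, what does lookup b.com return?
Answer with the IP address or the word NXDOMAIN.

Answer: NXDOMAIN

Derivation:
Op 1: tick 4 -> clock=4.
Op 2: tick 3 -> clock=7.
Op 3: tick 2 -> clock=9.
Op 4: tick 11 -> clock=20.
Op 5: tick 13 -> clock=33.
Op 6: tick 3 -> clock=36.
Op 7: insert a.com -> 10.0.0.3 (expiry=36+8=44). clock=36
Op 8: insert a.com -> 10.0.0.1 (expiry=36+3=39). clock=36
Op 9: tick 1 -> clock=37.
Op 10: tick 4 -> clock=41. purged={a.com}
Op 11: insert a.com -> 10.0.0.4 (expiry=41+2=43). clock=41
Op 12: insert c.com -> 10.0.0.5 (expiry=41+7=48). clock=41
Op 13: insert a.com -> 10.0.0.4 (expiry=41+6=47). clock=41
Op 14: tick 1 -> clock=42.
Op 15: tick 3 -> clock=45.
Op 16: insert b.com -> 10.0.0.6 (expiry=45+9=54). clock=45
Op 17: insert c.com -> 10.0.0.1 (expiry=45+9=54). clock=45
Op 18: tick 6 -> clock=51. purged={a.com}
Op 19: insert a.com -> 10.0.0.4 (expiry=51+1=52). clock=51
Op 20: tick 13 -> clock=64. purged={a.com,b.com,c.com}
Op 21: tick 1 -> clock=65.
Op 22: tick 10 -> clock=75.
Op 23: tick 5 -> clock=80.
Op 24: insert c.com -> 10.0.0.1 (expiry=80+9=89). clock=80
Op 25: insert b.com -> 10.0.0.6 (expiry=80+2=82). clock=80
Op 26: insert a.com -> 10.0.0.1 (expiry=80+9=89). clock=80
Op 27: tick 9 -> clock=89. purged={a.com,b.com,c.com}
lookup b.com: not in cache (expired or never inserted)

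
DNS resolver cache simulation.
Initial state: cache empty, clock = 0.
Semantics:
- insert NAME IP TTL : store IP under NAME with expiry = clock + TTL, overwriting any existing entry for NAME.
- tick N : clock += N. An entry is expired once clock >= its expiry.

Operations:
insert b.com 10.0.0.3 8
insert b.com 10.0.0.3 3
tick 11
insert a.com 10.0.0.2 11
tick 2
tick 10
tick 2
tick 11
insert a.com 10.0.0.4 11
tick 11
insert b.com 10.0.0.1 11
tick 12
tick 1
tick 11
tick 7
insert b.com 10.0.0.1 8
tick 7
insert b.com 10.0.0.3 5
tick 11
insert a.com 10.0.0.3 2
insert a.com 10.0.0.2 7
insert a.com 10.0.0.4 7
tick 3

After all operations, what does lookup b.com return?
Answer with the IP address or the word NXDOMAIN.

Op 1: insert b.com -> 10.0.0.3 (expiry=0+8=8). clock=0
Op 2: insert b.com -> 10.0.0.3 (expiry=0+3=3). clock=0
Op 3: tick 11 -> clock=11. purged={b.com}
Op 4: insert a.com -> 10.0.0.2 (expiry=11+11=22). clock=11
Op 5: tick 2 -> clock=13.
Op 6: tick 10 -> clock=23. purged={a.com}
Op 7: tick 2 -> clock=25.
Op 8: tick 11 -> clock=36.
Op 9: insert a.com -> 10.0.0.4 (expiry=36+11=47). clock=36
Op 10: tick 11 -> clock=47. purged={a.com}
Op 11: insert b.com -> 10.0.0.1 (expiry=47+11=58). clock=47
Op 12: tick 12 -> clock=59. purged={b.com}
Op 13: tick 1 -> clock=60.
Op 14: tick 11 -> clock=71.
Op 15: tick 7 -> clock=78.
Op 16: insert b.com -> 10.0.0.1 (expiry=78+8=86). clock=78
Op 17: tick 7 -> clock=85.
Op 18: insert b.com -> 10.0.0.3 (expiry=85+5=90). clock=85
Op 19: tick 11 -> clock=96. purged={b.com}
Op 20: insert a.com -> 10.0.0.3 (expiry=96+2=98). clock=96
Op 21: insert a.com -> 10.0.0.2 (expiry=96+7=103). clock=96
Op 22: insert a.com -> 10.0.0.4 (expiry=96+7=103). clock=96
Op 23: tick 3 -> clock=99.
lookup b.com: not in cache (expired or never inserted)

Answer: NXDOMAIN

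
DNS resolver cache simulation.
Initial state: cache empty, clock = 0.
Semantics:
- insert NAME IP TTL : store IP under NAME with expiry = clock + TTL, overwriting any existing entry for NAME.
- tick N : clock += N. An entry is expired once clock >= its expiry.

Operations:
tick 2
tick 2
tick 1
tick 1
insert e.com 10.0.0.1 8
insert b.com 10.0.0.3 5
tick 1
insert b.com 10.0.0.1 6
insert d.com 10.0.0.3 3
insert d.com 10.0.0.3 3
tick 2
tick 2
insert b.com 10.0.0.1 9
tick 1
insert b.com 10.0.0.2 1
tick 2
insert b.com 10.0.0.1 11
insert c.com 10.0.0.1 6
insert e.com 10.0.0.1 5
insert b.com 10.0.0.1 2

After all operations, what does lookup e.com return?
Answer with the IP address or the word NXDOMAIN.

Answer: 10.0.0.1

Derivation:
Op 1: tick 2 -> clock=2.
Op 2: tick 2 -> clock=4.
Op 3: tick 1 -> clock=5.
Op 4: tick 1 -> clock=6.
Op 5: insert e.com -> 10.0.0.1 (expiry=6+8=14). clock=6
Op 6: insert b.com -> 10.0.0.3 (expiry=6+5=11). clock=6
Op 7: tick 1 -> clock=7.
Op 8: insert b.com -> 10.0.0.1 (expiry=7+6=13). clock=7
Op 9: insert d.com -> 10.0.0.3 (expiry=7+3=10). clock=7
Op 10: insert d.com -> 10.0.0.3 (expiry=7+3=10). clock=7
Op 11: tick 2 -> clock=9.
Op 12: tick 2 -> clock=11. purged={d.com}
Op 13: insert b.com -> 10.0.0.1 (expiry=11+9=20). clock=11
Op 14: tick 1 -> clock=12.
Op 15: insert b.com -> 10.0.0.2 (expiry=12+1=13). clock=12
Op 16: tick 2 -> clock=14. purged={b.com,e.com}
Op 17: insert b.com -> 10.0.0.1 (expiry=14+11=25). clock=14
Op 18: insert c.com -> 10.0.0.1 (expiry=14+6=20). clock=14
Op 19: insert e.com -> 10.0.0.1 (expiry=14+5=19). clock=14
Op 20: insert b.com -> 10.0.0.1 (expiry=14+2=16). clock=14
lookup e.com: present, ip=10.0.0.1 expiry=19 > clock=14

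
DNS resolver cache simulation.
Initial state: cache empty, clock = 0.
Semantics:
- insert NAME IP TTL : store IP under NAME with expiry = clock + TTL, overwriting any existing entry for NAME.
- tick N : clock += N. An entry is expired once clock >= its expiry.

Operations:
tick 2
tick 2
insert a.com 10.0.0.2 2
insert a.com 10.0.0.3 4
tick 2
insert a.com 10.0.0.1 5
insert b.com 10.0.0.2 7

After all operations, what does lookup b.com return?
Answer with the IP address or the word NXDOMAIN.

Op 1: tick 2 -> clock=2.
Op 2: tick 2 -> clock=4.
Op 3: insert a.com -> 10.0.0.2 (expiry=4+2=6). clock=4
Op 4: insert a.com -> 10.0.0.3 (expiry=4+4=8). clock=4
Op 5: tick 2 -> clock=6.
Op 6: insert a.com -> 10.0.0.1 (expiry=6+5=11). clock=6
Op 7: insert b.com -> 10.0.0.2 (expiry=6+7=13). clock=6
lookup b.com: present, ip=10.0.0.2 expiry=13 > clock=6

Answer: 10.0.0.2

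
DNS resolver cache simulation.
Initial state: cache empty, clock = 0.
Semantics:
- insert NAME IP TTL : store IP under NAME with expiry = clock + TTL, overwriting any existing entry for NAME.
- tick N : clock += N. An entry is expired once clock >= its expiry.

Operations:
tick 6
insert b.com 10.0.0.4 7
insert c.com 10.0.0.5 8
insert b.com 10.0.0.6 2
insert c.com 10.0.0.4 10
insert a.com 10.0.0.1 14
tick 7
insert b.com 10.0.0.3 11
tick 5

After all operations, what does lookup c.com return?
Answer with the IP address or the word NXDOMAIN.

Answer: NXDOMAIN

Derivation:
Op 1: tick 6 -> clock=6.
Op 2: insert b.com -> 10.0.0.4 (expiry=6+7=13). clock=6
Op 3: insert c.com -> 10.0.0.5 (expiry=6+8=14). clock=6
Op 4: insert b.com -> 10.0.0.6 (expiry=6+2=8). clock=6
Op 5: insert c.com -> 10.0.0.4 (expiry=6+10=16). clock=6
Op 6: insert a.com -> 10.0.0.1 (expiry=6+14=20). clock=6
Op 7: tick 7 -> clock=13. purged={b.com}
Op 8: insert b.com -> 10.0.0.3 (expiry=13+11=24). clock=13
Op 9: tick 5 -> clock=18. purged={c.com}
lookup c.com: not in cache (expired or never inserted)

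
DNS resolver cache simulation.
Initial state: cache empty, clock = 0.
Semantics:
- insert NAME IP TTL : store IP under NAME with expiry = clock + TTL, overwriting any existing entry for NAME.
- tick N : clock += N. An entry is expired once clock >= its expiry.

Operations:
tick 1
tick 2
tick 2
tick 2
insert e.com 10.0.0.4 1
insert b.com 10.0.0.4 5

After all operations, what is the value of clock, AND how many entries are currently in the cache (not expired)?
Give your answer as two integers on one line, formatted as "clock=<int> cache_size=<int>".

Op 1: tick 1 -> clock=1.
Op 2: tick 2 -> clock=3.
Op 3: tick 2 -> clock=5.
Op 4: tick 2 -> clock=7.
Op 5: insert e.com -> 10.0.0.4 (expiry=7+1=8). clock=7
Op 6: insert b.com -> 10.0.0.4 (expiry=7+5=12). clock=7
Final clock = 7
Final cache (unexpired): {b.com,e.com} -> size=2

Answer: clock=7 cache_size=2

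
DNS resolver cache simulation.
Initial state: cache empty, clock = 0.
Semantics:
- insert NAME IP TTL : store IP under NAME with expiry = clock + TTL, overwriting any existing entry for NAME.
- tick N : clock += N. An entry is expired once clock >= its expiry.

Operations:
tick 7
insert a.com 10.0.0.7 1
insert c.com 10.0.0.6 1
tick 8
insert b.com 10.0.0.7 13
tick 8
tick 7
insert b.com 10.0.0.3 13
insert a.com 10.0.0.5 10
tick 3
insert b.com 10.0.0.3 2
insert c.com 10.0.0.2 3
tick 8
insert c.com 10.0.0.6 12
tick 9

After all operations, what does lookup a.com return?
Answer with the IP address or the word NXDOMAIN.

Op 1: tick 7 -> clock=7.
Op 2: insert a.com -> 10.0.0.7 (expiry=7+1=8). clock=7
Op 3: insert c.com -> 10.0.0.6 (expiry=7+1=8). clock=7
Op 4: tick 8 -> clock=15. purged={a.com,c.com}
Op 5: insert b.com -> 10.0.0.7 (expiry=15+13=28). clock=15
Op 6: tick 8 -> clock=23.
Op 7: tick 7 -> clock=30. purged={b.com}
Op 8: insert b.com -> 10.0.0.3 (expiry=30+13=43). clock=30
Op 9: insert a.com -> 10.0.0.5 (expiry=30+10=40). clock=30
Op 10: tick 3 -> clock=33.
Op 11: insert b.com -> 10.0.0.3 (expiry=33+2=35). clock=33
Op 12: insert c.com -> 10.0.0.2 (expiry=33+3=36). clock=33
Op 13: tick 8 -> clock=41. purged={a.com,b.com,c.com}
Op 14: insert c.com -> 10.0.0.6 (expiry=41+12=53). clock=41
Op 15: tick 9 -> clock=50.
lookup a.com: not in cache (expired or never inserted)

Answer: NXDOMAIN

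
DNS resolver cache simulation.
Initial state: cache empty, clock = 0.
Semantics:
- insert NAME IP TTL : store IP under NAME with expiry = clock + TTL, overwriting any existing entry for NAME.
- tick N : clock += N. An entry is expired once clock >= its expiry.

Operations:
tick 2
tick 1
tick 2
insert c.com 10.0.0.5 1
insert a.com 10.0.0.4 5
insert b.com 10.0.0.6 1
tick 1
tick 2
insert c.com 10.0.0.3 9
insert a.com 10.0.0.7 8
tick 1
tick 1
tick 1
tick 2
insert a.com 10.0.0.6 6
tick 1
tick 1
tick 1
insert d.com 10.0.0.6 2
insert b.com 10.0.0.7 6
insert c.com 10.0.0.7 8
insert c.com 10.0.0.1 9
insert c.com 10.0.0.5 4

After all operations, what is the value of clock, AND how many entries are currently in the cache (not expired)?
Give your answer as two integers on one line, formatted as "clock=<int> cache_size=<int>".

Op 1: tick 2 -> clock=2.
Op 2: tick 1 -> clock=3.
Op 3: tick 2 -> clock=5.
Op 4: insert c.com -> 10.0.0.5 (expiry=5+1=6). clock=5
Op 5: insert a.com -> 10.0.0.4 (expiry=5+5=10). clock=5
Op 6: insert b.com -> 10.0.0.6 (expiry=5+1=6). clock=5
Op 7: tick 1 -> clock=6. purged={b.com,c.com}
Op 8: tick 2 -> clock=8.
Op 9: insert c.com -> 10.0.0.3 (expiry=8+9=17). clock=8
Op 10: insert a.com -> 10.0.0.7 (expiry=8+8=16). clock=8
Op 11: tick 1 -> clock=9.
Op 12: tick 1 -> clock=10.
Op 13: tick 1 -> clock=11.
Op 14: tick 2 -> clock=13.
Op 15: insert a.com -> 10.0.0.6 (expiry=13+6=19). clock=13
Op 16: tick 1 -> clock=14.
Op 17: tick 1 -> clock=15.
Op 18: tick 1 -> clock=16.
Op 19: insert d.com -> 10.0.0.6 (expiry=16+2=18). clock=16
Op 20: insert b.com -> 10.0.0.7 (expiry=16+6=22). clock=16
Op 21: insert c.com -> 10.0.0.7 (expiry=16+8=24). clock=16
Op 22: insert c.com -> 10.0.0.1 (expiry=16+9=25). clock=16
Op 23: insert c.com -> 10.0.0.5 (expiry=16+4=20). clock=16
Final clock = 16
Final cache (unexpired): {a.com,b.com,c.com,d.com} -> size=4

Answer: clock=16 cache_size=4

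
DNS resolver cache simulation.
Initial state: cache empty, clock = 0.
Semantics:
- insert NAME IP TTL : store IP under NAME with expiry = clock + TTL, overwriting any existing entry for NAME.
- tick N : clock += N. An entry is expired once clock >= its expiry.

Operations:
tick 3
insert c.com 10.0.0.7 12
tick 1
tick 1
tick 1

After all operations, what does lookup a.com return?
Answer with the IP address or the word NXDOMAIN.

Answer: NXDOMAIN

Derivation:
Op 1: tick 3 -> clock=3.
Op 2: insert c.com -> 10.0.0.7 (expiry=3+12=15). clock=3
Op 3: tick 1 -> clock=4.
Op 4: tick 1 -> clock=5.
Op 5: tick 1 -> clock=6.
lookup a.com: not in cache (expired or never inserted)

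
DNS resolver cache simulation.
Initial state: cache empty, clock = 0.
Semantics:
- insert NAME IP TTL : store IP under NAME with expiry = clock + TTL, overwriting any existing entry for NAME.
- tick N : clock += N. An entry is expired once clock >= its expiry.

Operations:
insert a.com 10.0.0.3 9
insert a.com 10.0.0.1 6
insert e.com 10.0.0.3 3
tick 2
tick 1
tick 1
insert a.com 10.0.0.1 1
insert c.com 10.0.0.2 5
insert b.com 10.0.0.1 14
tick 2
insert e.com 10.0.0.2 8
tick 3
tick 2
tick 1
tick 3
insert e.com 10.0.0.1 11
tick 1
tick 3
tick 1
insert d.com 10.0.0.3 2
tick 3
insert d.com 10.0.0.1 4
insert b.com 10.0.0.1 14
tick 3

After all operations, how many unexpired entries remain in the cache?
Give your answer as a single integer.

Op 1: insert a.com -> 10.0.0.3 (expiry=0+9=9). clock=0
Op 2: insert a.com -> 10.0.0.1 (expiry=0+6=6). clock=0
Op 3: insert e.com -> 10.0.0.3 (expiry=0+3=3). clock=0
Op 4: tick 2 -> clock=2.
Op 5: tick 1 -> clock=3. purged={e.com}
Op 6: tick 1 -> clock=4.
Op 7: insert a.com -> 10.0.0.1 (expiry=4+1=5). clock=4
Op 8: insert c.com -> 10.0.0.2 (expiry=4+5=9). clock=4
Op 9: insert b.com -> 10.0.0.1 (expiry=4+14=18). clock=4
Op 10: tick 2 -> clock=6. purged={a.com}
Op 11: insert e.com -> 10.0.0.2 (expiry=6+8=14). clock=6
Op 12: tick 3 -> clock=9. purged={c.com}
Op 13: tick 2 -> clock=11.
Op 14: tick 1 -> clock=12.
Op 15: tick 3 -> clock=15. purged={e.com}
Op 16: insert e.com -> 10.0.0.1 (expiry=15+11=26). clock=15
Op 17: tick 1 -> clock=16.
Op 18: tick 3 -> clock=19. purged={b.com}
Op 19: tick 1 -> clock=20.
Op 20: insert d.com -> 10.0.0.3 (expiry=20+2=22). clock=20
Op 21: tick 3 -> clock=23. purged={d.com}
Op 22: insert d.com -> 10.0.0.1 (expiry=23+4=27). clock=23
Op 23: insert b.com -> 10.0.0.1 (expiry=23+14=37). clock=23
Op 24: tick 3 -> clock=26. purged={e.com}
Final cache (unexpired): {b.com,d.com} -> size=2

Answer: 2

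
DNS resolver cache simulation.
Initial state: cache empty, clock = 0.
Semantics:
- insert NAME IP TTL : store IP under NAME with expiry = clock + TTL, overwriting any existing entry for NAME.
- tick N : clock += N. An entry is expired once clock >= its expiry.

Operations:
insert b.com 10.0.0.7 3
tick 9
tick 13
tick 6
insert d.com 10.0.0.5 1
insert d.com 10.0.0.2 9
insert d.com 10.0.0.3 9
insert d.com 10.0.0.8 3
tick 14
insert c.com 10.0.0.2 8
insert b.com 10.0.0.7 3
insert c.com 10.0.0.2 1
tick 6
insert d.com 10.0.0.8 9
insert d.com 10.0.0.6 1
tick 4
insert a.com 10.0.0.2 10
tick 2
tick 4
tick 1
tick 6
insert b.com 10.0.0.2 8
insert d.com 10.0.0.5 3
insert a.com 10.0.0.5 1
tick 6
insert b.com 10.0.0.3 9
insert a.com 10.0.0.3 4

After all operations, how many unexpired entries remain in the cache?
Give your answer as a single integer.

Op 1: insert b.com -> 10.0.0.7 (expiry=0+3=3). clock=0
Op 2: tick 9 -> clock=9. purged={b.com}
Op 3: tick 13 -> clock=22.
Op 4: tick 6 -> clock=28.
Op 5: insert d.com -> 10.0.0.5 (expiry=28+1=29). clock=28
Op 6: insert d.com -> 10.0.0.2 (expiry=28+9=37). clock=28
Op 7: insert d.com -> 10.0.0.3 (expiry=28+9=37). clock=28
Op 8: insert d.com -> 10.0.0.8 (expiry=28+3=31). clock=28
Op 9: tick 14 -> clock=42. purged={d.com}
Op 10: insert c.com -> 10.0.0.2 (expiry=42+8=50). clock=42
Op 11: insert b.com -> 10.0.0.7 (expiry=42+3=45). clock=42
Op 12: insert c.com -> 10.0.0.2 (expiry=42+1=43). clock=42
Op 13: tick 6 -> clock=48. purged={b.com,c.com}
Op 14: insert d.com -> 10.0.0.8 (expiry=48+9=57). clock=48
Op 15: insert d.com -> 10.0.0.6 (expiry=48+1=49). clock=48
Op 16: tick 4 -> clock=52. purged={d.com}
Op 17: insert a.com -> 10.0.0.2 (expiry=52+10=62). clock=52
Op 18: tick 2 -> clock=54.
Op 19: tick 4 -> clock=58.
Op 20: tick 1 -> clock=59.
Op 21: tick 6 -> clock=65. purged={a.com}
Op 22: insert b.com -> 10.0.0.2 (expiry=65+8=73). clock=65
Op 23: insert d.com -> 10.0.0.5 (expiry=65+3=68). clock=65
Op 24: insert a.com -> 10.0.0.5 (expiry=65+1=66). clock=65
Op 25: tick 6 -> clock=71. purged={a.com,d.com}
Op 26: insert b.com -> 10.0.0.3 (expiry=71+9=80). clock=71
Op 27: insert a.com -> 10.0.0.3 (expiry=71+4=75). clock=71
Final cache (unexpired): {a.com,b.com} -> size=2

Answer: 2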